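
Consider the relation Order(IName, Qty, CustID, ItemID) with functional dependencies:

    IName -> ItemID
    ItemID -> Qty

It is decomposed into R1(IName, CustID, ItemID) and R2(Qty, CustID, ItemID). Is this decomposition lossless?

Common attributes: R1 ∩ R2 = {CustID, ItemID}.
Closure of {CustID, ItemID}: ItemID → Qty applies, adding Qty. So (CustID, ItemID)⁺ = {Qty, CustID, ItemID}.
This closure contains every attribute of R2, so R1 ∩ R2 → R2. The join is lossless.

Yes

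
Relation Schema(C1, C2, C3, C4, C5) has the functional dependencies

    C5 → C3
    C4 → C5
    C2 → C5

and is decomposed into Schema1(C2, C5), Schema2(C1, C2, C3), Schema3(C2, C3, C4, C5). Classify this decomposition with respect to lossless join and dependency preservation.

lossy but dependency-preserving

Lossless test (chase): Rows 1 and 3 agree on C5; apply C5→C3 and equate their C3 entries. Rows 1 and 2 agree on C2; apply C2→C5 and equate their C5 entries. No row becomes fully distinguished — the join is lossy.
Dependency preservation: every FD's attributes lie within a single fragment, so each can be enforced locally — preserved.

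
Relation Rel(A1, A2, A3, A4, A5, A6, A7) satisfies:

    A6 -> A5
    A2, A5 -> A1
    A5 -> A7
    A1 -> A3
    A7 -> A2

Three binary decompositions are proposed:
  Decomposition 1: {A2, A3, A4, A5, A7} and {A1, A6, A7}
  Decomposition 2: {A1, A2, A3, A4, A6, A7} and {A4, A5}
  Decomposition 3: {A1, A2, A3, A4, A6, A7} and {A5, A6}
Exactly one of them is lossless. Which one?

Decomposition 1: common = {A7}, closure = {A2, A7} → lossy.
Decomposition 2: common = {A4}, closure = {A4} → lossy.
Decomposition 3: common = {A6}, closure = {A1, A2, A3, A5, A6, A7} → lossless.

Decomposition 3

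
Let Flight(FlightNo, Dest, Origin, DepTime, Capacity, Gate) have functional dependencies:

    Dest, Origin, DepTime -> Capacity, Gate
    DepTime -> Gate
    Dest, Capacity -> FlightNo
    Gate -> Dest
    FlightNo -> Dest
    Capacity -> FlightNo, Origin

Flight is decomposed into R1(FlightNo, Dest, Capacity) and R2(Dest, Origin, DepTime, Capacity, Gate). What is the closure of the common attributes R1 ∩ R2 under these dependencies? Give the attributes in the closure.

R1 ∩ R2 = {Dest, Capacity}.
Dest, Capacity → FlightNo applies, adding FlightNo
Capacity → FlightNo, Origin applies, adding Origin
Closure: {FlightNo, Dest, Origin, Capacity}.

FlightNo, Dest, Origin, Capacity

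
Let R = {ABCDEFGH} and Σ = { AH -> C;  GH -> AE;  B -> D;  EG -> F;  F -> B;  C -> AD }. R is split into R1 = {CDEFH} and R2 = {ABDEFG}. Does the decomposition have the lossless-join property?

Common attributes: R1 ∩ R2 = {DEF}.
Closure of {DEF}: F → B applies, adding B. So (DEF)⁺ = {BDEF}.
The closure contains neither all of R1 = {CDEFH} nor all of R2 = {ABDEFG}, so the common attributes are not a superkey of either fragment. The join is lossy.

No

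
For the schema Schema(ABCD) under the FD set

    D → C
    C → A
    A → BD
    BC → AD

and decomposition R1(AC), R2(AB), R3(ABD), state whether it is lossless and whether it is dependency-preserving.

Lossless test (chase): Rows 1 and 2 agree on A; apply A→BD and equate their BD entries. Rows 1 and 3 agree on A; apply A→BD and equate their BD entries. Rows 1 and 2 agree on D; apply D→C and equate their C entries. Rows 1 and 3 agree on D; apply D→C and equate their C entries. Row 1 is now all distinguished symbols — the join is lossless.
Dependency preservation: D → C; BC → AD are not contained in any single fragment, but the restricted closure of each left-hand side across the fragments still reaches the right-hand side; the remaining FDs each lie inside some fragment. All dependencies are preserved.

lossless and dependency-preserving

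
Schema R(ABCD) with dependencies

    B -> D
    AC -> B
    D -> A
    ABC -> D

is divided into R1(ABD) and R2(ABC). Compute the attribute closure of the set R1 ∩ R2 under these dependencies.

R1 ∩ R2 = {AB}.
B → D applies, adding D
Closure: {ABD}.

ABD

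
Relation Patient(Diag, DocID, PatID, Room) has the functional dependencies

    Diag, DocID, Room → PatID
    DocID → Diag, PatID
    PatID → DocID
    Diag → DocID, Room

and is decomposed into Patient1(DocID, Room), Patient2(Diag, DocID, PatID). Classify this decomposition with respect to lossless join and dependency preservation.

lossless and dependency-preserving

Lossless test: (DocID)⁺ = {Diag, DocID, PatID, Room}, which contains all of one fragment — lossless.
Dependency preservation: Diag, DocID, Room → PatID; Diag → DocID, Room are not contained in any single fragment, but the restricted closure of each left-hand side across the fragments still reaches the right-hand side; the remaining FDs each lie inside some fragment. All dependencies are preserved.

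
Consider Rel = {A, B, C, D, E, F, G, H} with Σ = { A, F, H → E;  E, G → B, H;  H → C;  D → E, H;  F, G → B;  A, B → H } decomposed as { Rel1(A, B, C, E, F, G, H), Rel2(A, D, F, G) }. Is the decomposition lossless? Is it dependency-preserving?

Lossless test: (A, F, G)⁺ = {A, B, C, E, F, G, H}, which contains all of one fragment — lossless.
Dependency preservation: the restricted closure of {D} across the fragments never reaches {E, H}, so D → E, H cannot be enforced without a join — not preserved.

lossless but not dependency-preserving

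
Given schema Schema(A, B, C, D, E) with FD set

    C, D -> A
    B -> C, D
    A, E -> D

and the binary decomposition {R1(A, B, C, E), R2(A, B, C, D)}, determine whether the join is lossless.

Common attributes: R1 ∩ R2 = {A, B, C}.
Closure of {A, B, C}: B → C, D applies, adding D. So (A, B, C)⁺ = {A, B, C, D}.
This closure contains every attribute of R2, so R1 ∩ R2 → R2. The join is lossless.

Yes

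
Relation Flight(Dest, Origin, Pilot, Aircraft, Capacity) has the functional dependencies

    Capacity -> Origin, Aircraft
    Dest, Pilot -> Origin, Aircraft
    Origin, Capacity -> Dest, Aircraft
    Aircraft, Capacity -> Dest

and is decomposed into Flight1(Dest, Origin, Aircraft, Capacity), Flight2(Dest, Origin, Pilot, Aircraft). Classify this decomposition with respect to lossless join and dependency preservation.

Lossless test: (Dest, Origin, Aircraft)⁺ = {Dest, Origin, Aircraft}, which is a superkey of neither fragment — lossy.
Dependency preservation: every FD's attributes lie within a single fragment, so each can be enforced locally — preserved.

lossy but dependency-preserving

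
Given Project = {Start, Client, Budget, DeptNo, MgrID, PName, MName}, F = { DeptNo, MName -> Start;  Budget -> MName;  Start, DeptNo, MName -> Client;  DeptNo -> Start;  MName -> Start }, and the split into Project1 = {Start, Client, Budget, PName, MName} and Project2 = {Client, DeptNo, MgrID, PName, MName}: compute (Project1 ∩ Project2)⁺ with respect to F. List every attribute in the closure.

Start, Client, PName, MName

Project1 ∩ Project2 = {Client, PName, MName}.
MName → Start applies, adding Start
Closure: {Start, Client, PName, MName}.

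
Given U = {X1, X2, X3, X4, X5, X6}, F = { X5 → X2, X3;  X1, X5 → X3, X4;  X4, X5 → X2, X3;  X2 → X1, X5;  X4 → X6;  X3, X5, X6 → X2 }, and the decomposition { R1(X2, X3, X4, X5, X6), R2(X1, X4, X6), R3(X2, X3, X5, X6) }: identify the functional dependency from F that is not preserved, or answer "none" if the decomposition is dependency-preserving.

Check X2 → X1, X5: no single fragment contains all of {X1, X2, X5}, and the restricted closure of {X2} across the fragments never reaches {X1, X5}.
X5 → X2, X3 is preserved.
X1, X5 → X3, X4 is preserved.
X4, X5 → X2, X3 is preserved.
X4 → X6 is preserved.
X3, X5, X6 → X2 is preserved.

X2 → X1, X5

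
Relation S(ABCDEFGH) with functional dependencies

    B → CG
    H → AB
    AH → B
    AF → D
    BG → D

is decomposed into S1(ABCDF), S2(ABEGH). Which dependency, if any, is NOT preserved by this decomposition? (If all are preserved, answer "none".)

none

B → CG: restricted closure across fragments reaches CG.
H → AB lies within S2.
AH → B lies within S2.
AF → D lies within S1.
BG → D: restricted closure across fragments reaches D.
Every dependency is enforceable on the fragments, so the decomposition is dependency-preserving.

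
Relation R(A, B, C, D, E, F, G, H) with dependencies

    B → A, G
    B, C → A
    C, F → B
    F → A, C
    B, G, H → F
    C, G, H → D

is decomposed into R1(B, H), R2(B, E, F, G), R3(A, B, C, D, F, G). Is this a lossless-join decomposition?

Chase test. Columns are A, B, C, D, E, F, G, H; row i has aⱼ where attribute j ∈ Ri, else bᵢⱼ.
Initial tableau (one row per fragment):
  row 1: b11 a2 b13 b14 b15 b16 b17 a8
  row 2: b21 a2 b23 b24 a5 a6 a7 b28
  row 3: a1 a2 a3 a4 b35 a6 a7 b38
Rows 1 and 2 agree on B; apply B→A, G and equate their A, G entries.
Rows 1 and 3 agree on B; apply B→A, G and equate their A, G entries.
Rows 2 and 3 agree on F; apply F→A, C and equate their A, C entries.
No row becomes fully distinguished — the join is lossy.

No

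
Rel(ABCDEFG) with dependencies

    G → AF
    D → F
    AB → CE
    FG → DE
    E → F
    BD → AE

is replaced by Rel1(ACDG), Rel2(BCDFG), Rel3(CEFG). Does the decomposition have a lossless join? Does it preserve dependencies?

lossless but not dependency-preserving

Lossless test (chase): Rows 1 and 2 agree on G; apply G→AF and equate their AF entries. Rows 1 and 3 agree on G; apply G→AF and equate their AF entries. Rows 1 and 2 agree on FG; apply FG→DE and equate their DE entries. Rows 1 and 3 agree on FG; apply FG→DE and equate their DE entries. Row 2 is now all distinguished symbols — the join is lossless.
Dependency preservation: the restricted closure of {AB} across the fragments never reaches {CE}, so AB → CE cannot be enforced without a join — not preserved.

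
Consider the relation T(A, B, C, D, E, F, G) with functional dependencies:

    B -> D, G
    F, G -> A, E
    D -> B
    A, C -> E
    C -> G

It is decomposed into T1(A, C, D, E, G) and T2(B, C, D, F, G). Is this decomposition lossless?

Common attributes: T1 ∩ T2 = {C, D, G}.
Closure of {C, D, G}: D → B applies, adding B. So (C, D, G)⁺ = {B, C, D, G}.
The closure contains neither all of T1 = {A, C, D, E, G} nor all of T2 = {B, C, D, F, G}, so the common attributes are not a superkey of either fragment. The join is lossy.

No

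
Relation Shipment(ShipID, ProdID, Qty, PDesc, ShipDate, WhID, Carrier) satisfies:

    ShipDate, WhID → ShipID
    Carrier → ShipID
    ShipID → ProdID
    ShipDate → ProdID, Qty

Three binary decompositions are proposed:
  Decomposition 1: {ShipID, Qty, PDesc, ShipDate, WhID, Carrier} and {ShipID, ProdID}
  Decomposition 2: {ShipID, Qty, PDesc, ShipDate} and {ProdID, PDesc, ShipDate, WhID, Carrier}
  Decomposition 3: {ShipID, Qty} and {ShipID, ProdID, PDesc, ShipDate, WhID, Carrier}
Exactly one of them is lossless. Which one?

Decomposition 1: common = {ShipID}, closure = {ShipID, ProdID} → lossless.
Decomposition 2: common = {PDesc, ShipDate}, closure = {ProdID, Qty, PDesc, ShipDate} → lossy.
Decomposition 3: common = {ShipID}, closure = {ShipID, ProdID} → lossy.

Decomposition 1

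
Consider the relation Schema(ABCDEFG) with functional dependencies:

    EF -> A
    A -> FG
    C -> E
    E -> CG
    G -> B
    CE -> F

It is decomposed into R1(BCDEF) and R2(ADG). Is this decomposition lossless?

Common attributes: R1 ∩ R2 = {D}.
No dependency enlarges {D}, so (D)⁺ = {D}.
The closure contains neither all of R1 = {BCDEF} nor all of R2 = {ADG}, so the common attributes are not a superkey of either fragment. The join is lossy.

No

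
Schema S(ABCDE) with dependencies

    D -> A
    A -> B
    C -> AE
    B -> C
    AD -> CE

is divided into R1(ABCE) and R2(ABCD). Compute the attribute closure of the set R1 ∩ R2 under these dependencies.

R1 ∩ R2 = {ABC}.
C → AE applies, adding E
Closure: {ABCE}.

ABCE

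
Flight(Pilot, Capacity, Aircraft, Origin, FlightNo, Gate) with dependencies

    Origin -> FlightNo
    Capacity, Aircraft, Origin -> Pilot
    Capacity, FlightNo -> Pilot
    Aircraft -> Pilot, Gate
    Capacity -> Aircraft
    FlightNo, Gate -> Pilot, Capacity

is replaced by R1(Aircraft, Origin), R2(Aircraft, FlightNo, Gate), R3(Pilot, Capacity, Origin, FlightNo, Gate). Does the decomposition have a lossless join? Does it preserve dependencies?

Lossless test (chase): Rows 1 and 3 agree on Origin; apply Origin→FlightNo and equate their FlightNo entries. Rows 1 and 2 agree on Aircraft; apply Aircraft→Pilot, Gate and equate their Pilot, Gate entries. Rows 1 and 2 agree on FlightNo, Gate; apply FlightNo, Gate→Pilot, Capacity and equate their Pilot, Capacity entries. Rows 1 and 3 agree on FlightNo, Gate; apply FlightNo, Gate→Pilot, Capacity and equate their Pilot, Capacity entries. Rows 1 and 3 agree on Capacity; apply Capacity→Aircraft and equate their Aircraft entries. Row 1 is now all distinguished symbols — the join is lossless.
Dependency preservation: the restricted closure of {Aircraft} across the fragments never reaches {Pilot, Gate}, so Aircraft → Pilot, Gate cannot be enforced without a join — not preserved.

lossless but not dependency-preserving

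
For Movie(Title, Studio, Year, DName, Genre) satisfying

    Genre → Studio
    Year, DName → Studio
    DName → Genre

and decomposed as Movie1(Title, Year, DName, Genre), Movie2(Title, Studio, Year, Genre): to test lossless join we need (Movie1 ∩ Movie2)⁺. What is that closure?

Title, Studio, Year, Genre

Movie1 ∩ Movie2 = {Title, Year, Genre}.
Genre → Studio applies, adding Studio
Closure: {Title, Studio, Year, Genre}.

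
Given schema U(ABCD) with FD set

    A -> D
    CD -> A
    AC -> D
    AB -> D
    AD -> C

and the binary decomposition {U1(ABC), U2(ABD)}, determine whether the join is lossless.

Yes

Common attributes: U1 ∩ U2 = {AB}.
Closure of {AB}: A → D applies, adding D; AD → C applies, adding C. So (AB)⁺ = {ABCD}.
This closure contains every attribute of U1, so U1 ∩ U2 → U1. The join is lossless.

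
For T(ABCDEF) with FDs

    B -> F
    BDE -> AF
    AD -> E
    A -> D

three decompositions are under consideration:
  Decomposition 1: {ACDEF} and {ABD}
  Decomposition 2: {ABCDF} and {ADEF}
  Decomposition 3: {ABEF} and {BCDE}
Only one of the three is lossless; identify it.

Decomposition 1: common = {AD}, closure = {ADE} → lossy.
Decomposition 2: common = {ADF}, closure = {ADEF} → lossless.
Decomposition 3: common = {BE}, closure = {BEF} → lossy.

Decomposition 2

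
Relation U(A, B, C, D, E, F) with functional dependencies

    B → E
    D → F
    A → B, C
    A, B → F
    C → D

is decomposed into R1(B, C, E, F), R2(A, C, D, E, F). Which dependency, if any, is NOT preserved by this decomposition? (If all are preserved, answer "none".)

A → B, C

Check A → B, C: no single fragment contains all of {A, B, C}, and the restricted closure of {A} across the fragments never reaches {B, C}.
B → E is preserved.
D → F is preserved.
A, B → F is preserved.
C → D is preserved.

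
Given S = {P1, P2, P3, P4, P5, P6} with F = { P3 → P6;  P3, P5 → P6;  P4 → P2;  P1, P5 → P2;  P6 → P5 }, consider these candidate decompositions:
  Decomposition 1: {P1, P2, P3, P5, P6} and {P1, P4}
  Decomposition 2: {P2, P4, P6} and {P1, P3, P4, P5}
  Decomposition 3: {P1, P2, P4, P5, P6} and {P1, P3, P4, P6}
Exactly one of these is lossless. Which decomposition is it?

Decomposition 1: common = {P1}, closure = {P1} → lossy.
Decomposition 2: common = {P4}, closure = {P2, P4} → lossy.
Decomposition 3: common = {P1, P4, P6}, closure = {P1, P2, P4, P5, P6} → lossless.

Decomposition 3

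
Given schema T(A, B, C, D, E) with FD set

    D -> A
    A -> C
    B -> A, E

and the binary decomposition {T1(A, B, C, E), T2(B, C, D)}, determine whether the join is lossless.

Common attributes: T1 ∩ T2 = {B, C}.
Closure of {B, C}: B → A, E applies, adding A, E. So (B, C)⁺ = {A, B, C, E}.
This closure contains every attribute of T1, so T1 ∩ T2 → T1. The join is lossless.

Yes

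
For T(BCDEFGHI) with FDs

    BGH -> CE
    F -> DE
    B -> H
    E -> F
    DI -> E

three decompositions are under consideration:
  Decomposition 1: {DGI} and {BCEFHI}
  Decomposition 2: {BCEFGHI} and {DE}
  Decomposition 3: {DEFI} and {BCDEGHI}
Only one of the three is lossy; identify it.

Decomposition 1: common = {I}, closure = {I} → lossy.
Decomposition 2: common = {E}, closure = {DEF} → lossless.
Decomposition 3: common = {DEI}, closure = {DEFI} → lossless.

Decomposition 1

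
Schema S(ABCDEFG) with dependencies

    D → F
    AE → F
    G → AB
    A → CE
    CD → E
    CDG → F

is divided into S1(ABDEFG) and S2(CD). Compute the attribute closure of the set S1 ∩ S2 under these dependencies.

S1 ∩ S2 = {D}.
D → F applies, adding F
Closure: {DF}.

DF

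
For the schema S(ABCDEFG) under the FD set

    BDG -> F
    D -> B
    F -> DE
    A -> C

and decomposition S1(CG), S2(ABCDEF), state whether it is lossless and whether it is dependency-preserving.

Lossless test: (C)⁺ = {C}, which is a superkey of neither fragment — lossy.
Dependency preservation: the restricted closure of {BDG} across the fragments never reaches {F}, so BDG → F cannot be enforced without a join — not preserved.

lossy and not dependency-preserving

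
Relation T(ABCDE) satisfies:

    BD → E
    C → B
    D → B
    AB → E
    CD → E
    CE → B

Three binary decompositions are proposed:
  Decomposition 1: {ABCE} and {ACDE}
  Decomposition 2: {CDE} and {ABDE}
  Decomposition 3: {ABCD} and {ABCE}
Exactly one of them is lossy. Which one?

Decomposition 2

Decomposition 1: common = {ACE}, closure = {ABCE} → lossless.
Decomposition 2: common = {DE}, closure = {BDE} → lossy.
Decomposition 3: common = {ABC}, closure = {ABCE} → lossless.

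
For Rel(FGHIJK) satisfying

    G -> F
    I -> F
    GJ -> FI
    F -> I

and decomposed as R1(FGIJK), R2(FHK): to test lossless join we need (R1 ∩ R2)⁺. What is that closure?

FIK

R1 ∩ R2 = {FK}.
F → I applies, adding I
Closure: {FIK}.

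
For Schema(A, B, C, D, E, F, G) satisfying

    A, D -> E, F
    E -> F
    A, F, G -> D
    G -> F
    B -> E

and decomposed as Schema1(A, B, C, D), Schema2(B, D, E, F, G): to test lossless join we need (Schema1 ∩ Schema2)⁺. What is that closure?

B, D, E, F

Schema1 ∩ Schema2 = {B, D}.
B → E applies, adding E
E → F applies, adding F
Closure: {B, D, E, F}.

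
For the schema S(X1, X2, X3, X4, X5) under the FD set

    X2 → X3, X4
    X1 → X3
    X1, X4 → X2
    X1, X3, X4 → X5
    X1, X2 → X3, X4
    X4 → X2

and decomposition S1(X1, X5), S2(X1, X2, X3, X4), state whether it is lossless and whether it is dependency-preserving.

lossy and not dependency-preserving

Lossless test: (X1)⁺ = {X1, X3}, which is a superkey of neither fragment — lossy.
Dependency preservation: the restricted closure of {X1, X3, X4} across the fragments never reaches {X5}, so X1, X3, X4 → X5 cannot be enforced without a join — not preserved.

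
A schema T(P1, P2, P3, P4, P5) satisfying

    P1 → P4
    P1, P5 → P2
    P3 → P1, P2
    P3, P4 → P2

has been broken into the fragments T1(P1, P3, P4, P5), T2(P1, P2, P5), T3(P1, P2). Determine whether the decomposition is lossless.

Chase test. Columns are P1, P2, P3, P4, P5; row i has aⱼ where attribute j ∈ Ti, else bᵢⱼ.
Initial tableau (one row per fragment):
  row 1: a1 b12 a3 a4 a5
  row 2: a1 a2 b23 b24 a5
  row 3: a1 a2 b33 b34 b35
Rows 1 and 2 agree on P1; apply P1→P4 and equate their P4 entries.
Rows 1 and 3 agree on P1; apply P1→P4 and equate their P4 entries.
Rows 1 and 2 agree on P1, P5; apply P1, P5→P2 and equate their P2 entries.
Row 1 is now all distinguished symbols — the join is lossless.

Yes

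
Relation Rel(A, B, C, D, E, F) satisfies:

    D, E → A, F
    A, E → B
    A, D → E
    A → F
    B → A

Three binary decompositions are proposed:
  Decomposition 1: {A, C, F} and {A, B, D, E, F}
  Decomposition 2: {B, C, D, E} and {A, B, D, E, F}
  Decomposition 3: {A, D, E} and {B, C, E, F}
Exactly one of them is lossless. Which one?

Decomposition 2

Decomposition 1: common = {A, F}, closure = {A, F} → lossy.
Decomposition 2: common = {B, D, E}, closure = {A, B, D, E, F} → lossless.
Decomposition 3: common = {E}, closure = {E} → lossy.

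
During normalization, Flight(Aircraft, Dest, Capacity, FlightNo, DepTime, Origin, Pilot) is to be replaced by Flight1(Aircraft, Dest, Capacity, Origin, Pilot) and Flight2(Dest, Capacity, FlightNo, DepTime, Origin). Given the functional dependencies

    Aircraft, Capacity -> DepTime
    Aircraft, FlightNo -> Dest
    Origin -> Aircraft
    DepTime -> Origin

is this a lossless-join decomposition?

Common attributes: Flight1 ∩ Flight2 = {Dest, Capacity, Origin}.
Closure of {Dest, Capacity, Origin}: Origin → Aircraft applies, adding Aircraft; Aircraft, Capacity → DepTime applies, adding DepTime. So (Dest, Capacity, Origin)⁺ = {Aircraft, Dest, Capacity, DepTime, Origin}.
The closure contains neither all of Flight1 = {Aircraft, Dest, Capacity, Origin, Pilot} nor all of Flight2 = {Dest, Capacity, FlightNo, DepTime, Origin}, so the common attributes are not a superkey of either fragment. The join is lossy.

No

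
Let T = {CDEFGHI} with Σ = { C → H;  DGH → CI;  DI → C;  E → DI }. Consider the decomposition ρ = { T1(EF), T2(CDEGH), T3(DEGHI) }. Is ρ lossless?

No

Chase test. Columns are CDEFGHI; row i has aⱼ where attribute j ∈ Ti, else bᵢⱼ.
Initial tableau (one row per fragment):
  row 1: b11 b12 a3 a4 b15 b16 b17
  row 2: a1 a2 a3 b24 a5 a6 b27
  row 3: b31 a2 a3 b34 a5 a6 a7
Rows 2 and 3 agree on DGH; apply DGH→CI and equate their CI entries.
Rows 1 and 2 agree on E; apply E→DI and equate their DI entries.
Rows 1 and 2 agree on DI; apply DI→C and equate their C entries.
Rows 1 and 2 agree on C; apply C→H and equate their H entries.
No row becomes fully distinguished — the join is lossy.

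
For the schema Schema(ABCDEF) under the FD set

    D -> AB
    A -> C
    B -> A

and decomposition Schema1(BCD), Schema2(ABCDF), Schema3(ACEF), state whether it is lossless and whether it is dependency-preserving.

Lossless test (chase): Rows 1 and 2 agree on D; apply D→AB and equate their AB entries. No row becomes fully distinguished — the join is lossy.
Dependency preservation: every FD's attributes lie within a single fragment, so each can be enforced locally — preserved.

lossy but dependency-preserving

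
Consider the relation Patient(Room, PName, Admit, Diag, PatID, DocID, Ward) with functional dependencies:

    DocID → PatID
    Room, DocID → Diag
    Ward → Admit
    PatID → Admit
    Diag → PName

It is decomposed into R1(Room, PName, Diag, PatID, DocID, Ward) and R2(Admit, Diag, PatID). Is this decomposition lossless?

Yes

Common attributes: R1 ∩ R2 = {Diag, PatID}.
Closure of {Diag, PatID}: PatID → Admit applies, adding Admit; Diag → PName applies, adding PName. So (Diag, PatID)⁺ = {PName, Admit, Diag, PatID}.
This closure contains every attribute of R2, so R1 ∩ R2 → R2. The join is lossless.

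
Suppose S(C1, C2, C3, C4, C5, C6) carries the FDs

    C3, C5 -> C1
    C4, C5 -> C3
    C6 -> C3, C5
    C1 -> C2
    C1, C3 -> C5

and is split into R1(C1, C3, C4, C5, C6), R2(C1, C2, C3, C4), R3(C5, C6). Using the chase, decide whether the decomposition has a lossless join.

Yes

Chase test. Columns are C1, C2, C3, C4, C5, C6; row i has aⱼ where attribute j ∈ Ri, else bᵢⱼ.
Initial tableau (one row per fragment):
  row 1: a1 b12 a3 a4 a5 a6
  row 2: a1 a2 a3 a4 b25 b26
  row 3: b31 b32 b33 b34 a5 a6
Rows 1 and 3 agree on C6; apply C6→C3, C5 and equate their C3, C5 entries.
Rows 1 and 2 agree on C1; apply C1→C2 and equate their C2 entries.
Rows 1 and 2 agree on C1, C3; apply C1, C3→C5 and equate their C5 entries.
Rows 1 and 3 agree on C3, C5; apply C3, C5→C1 and equate their C1 entries.
Rows 1 and 3 agree on C1; apply C1→C2 and equate their C2 entries.
Row 1 is now all distinguished symbols — the join is lossless.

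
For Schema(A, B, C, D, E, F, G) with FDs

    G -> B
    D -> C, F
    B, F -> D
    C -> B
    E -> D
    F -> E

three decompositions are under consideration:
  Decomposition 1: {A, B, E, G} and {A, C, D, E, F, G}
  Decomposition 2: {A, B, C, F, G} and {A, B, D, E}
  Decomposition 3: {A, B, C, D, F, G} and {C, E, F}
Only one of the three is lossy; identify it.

Decomposition 1: common = {A, E, G}, closure = {A, B, C, D, E, F, G} → lossless.
Decomposition 2: common = {A, B}, closure = {A, B} → lossy.
Decomposition 3: common = {C, F}, closure = {B, C, D, E, F} → lossless.

Decomposition 2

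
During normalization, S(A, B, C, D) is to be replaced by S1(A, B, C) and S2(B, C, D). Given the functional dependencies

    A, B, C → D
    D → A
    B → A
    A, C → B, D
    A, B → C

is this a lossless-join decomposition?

Yes

Common attributes: S1 ∩ S2 = {B, C}.
Closure of {B, C}: B → A applies, adding A; A, C → B, D applies, adding D. So (B, C)⁺ = {A, B, C, D}.
This closure contains every attribute of S1, so S1 ∩ S2 → S1. The join is lossless.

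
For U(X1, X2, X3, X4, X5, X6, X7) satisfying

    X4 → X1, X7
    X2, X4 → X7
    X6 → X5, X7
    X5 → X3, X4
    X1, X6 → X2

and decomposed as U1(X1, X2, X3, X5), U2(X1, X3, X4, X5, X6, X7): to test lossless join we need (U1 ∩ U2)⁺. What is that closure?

X1, X3, X4, X5, X7

U1 ∩ U2 = {X1, X3, X5}.
X5 → X3, X4 applies, adding X4
X4 → X1, X7 applies, adding X7
Closure: {X1, X3, X4, X5, X7}.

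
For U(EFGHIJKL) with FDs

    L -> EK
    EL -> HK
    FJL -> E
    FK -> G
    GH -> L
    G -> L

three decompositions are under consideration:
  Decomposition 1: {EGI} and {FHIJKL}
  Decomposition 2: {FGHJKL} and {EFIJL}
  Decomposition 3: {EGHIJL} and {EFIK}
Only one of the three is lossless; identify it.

Decomposition 2

Decomposition 1: common = {I}, closure = {I} → lossy.
Decomposition 2: common = {FJL}, closure = {EFGHJKL} → lossless.
Decomposition 3: common = {EI}, closure = {EI} → lossy.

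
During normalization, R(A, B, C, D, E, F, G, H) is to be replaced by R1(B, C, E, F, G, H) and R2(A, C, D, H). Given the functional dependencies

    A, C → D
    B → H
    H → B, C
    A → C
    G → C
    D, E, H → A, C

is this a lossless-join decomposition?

No

Common attributes: R1 ∩ R2 = {C, H}.
Closure of {C, H}: H → B, C applies, adding B. So (C, H)⁺ = {B, C, H}.
The closure contains neither all of R1 = {B, C, E, F, G, H} nor all of R2 = {A, C, D, H}, so the common attributes are not a superkey of either fragment. The join is lossy.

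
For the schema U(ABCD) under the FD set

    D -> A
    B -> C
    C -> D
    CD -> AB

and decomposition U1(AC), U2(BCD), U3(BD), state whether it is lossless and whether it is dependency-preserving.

Lossless test (chase): Rows 2 and 3 agree on D; apply D→A and equate their A entries. Rows 2 and 3 agree on B; apply B→C and equate their C entries. Rows 1 and 2 agree on C; apply C→D and equate their D entries. Rows 1 and 2 agree on CD; apply CD→AB and equate their AB entries. Row 1 is now all distinguished symbols — the join is lossless.
Dependency preservation: the restricted closure of {D} across the fragments never reaches {A}, so D → A cannot be enforced without a join — not preserved.

lossless but not dependency-preserving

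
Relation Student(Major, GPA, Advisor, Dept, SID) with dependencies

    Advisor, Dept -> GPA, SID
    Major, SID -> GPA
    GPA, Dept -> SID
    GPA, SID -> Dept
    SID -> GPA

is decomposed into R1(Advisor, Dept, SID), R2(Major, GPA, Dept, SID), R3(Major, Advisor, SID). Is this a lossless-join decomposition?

Yes

Chase test. Columns are Major, GPA, Advisor, Dept, SID; row i has aⱼ where attribute j ∈ Ri, else bᵢⱼ.
Initial tableau (one row per fragment):
  row 1: b11 b12 a3 a4 a5
  row 2: a1 a2 b23 a4 a5
  row 3: a1 b32 a3 b34 a5
Rows 2 and 3 agree on Major, SID; apply Major, SID→GPA and equate their GPA entries.
Rows 2 and 3 agree on GPA, SID; apply GPA, SID→Dept and equate their Dept entries.
Rows 1 and 2 agree on SID; apply SID→GPA and equate their GPA entries.
Row 3 is now all distinguished symbols — the join is lossless.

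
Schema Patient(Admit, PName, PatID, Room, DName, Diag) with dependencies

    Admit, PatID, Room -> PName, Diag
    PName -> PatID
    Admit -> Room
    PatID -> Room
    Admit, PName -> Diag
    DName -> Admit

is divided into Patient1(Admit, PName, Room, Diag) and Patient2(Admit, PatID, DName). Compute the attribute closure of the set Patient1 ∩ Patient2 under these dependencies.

Admit, Room

Patient1 ∩ Patient2 = {Admit}.
Admit → Room applies, adding Room
Closure: {Admit, Room}.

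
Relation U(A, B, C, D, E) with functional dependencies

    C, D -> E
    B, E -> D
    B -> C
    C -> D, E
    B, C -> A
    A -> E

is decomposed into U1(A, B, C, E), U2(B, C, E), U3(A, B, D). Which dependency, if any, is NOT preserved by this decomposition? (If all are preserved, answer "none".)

C -> D, E

Check C → D, E: no single fragment contains all of {C, D, E}, and the restricted closure of {C} across the fragments never reaches {D, E}.
C, D → E is preserved.
B, E → D is preserved.
B → C is preserved.
B, C → A is preserved.
A → E is preserved.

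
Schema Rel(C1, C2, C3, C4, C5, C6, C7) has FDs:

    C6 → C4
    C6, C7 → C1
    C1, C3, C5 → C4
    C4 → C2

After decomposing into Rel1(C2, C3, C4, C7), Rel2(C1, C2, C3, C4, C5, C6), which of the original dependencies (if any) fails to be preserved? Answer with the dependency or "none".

C6, C7 → C1

Check C6, C7 → C1: no single fragment contains all of {C1, C6, C7}, and the restricted closure of {C6, C7} across the fragments never reaches {C1}.
C6 → C4 is preserved.
C1, C3, C5 → C4 is preserved.
C4 → C2 is preserved.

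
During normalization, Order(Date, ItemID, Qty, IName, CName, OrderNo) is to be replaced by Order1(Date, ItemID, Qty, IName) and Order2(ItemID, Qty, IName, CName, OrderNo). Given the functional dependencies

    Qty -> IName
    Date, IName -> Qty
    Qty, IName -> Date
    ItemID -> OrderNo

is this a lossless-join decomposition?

Common attributes: Order1 ∩ Order2 = {ItemID, Qty, IName}.
Closure of {ItemID, Qty, IName}: Qty, IName → Date applies, adding Date; ItemID → OrderNo applies, adding OrderNo. So (ItemID, Qty, IName)⁺ = {Date, ItemID, Qty, IName, OrderNo}.
This closure contains every attribute of Order1, so Order1 ∩ Order2 → Order1. The join is lossless.

Yes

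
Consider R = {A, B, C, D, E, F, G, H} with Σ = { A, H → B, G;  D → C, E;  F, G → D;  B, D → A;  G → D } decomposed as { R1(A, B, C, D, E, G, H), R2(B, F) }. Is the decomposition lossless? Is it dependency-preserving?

Lossless test: (B)⁺ = {B}, which is a superkey of neither fragment — lossy.
Dependency preservation: F, G → D is not contained in any single fragment, but the restricted closure of its left-hand side across the fragments still reaches the right-hand side; the remaining FDs each lie inside some fragment. All dependencies are preserved.

lossy but dependency-preserving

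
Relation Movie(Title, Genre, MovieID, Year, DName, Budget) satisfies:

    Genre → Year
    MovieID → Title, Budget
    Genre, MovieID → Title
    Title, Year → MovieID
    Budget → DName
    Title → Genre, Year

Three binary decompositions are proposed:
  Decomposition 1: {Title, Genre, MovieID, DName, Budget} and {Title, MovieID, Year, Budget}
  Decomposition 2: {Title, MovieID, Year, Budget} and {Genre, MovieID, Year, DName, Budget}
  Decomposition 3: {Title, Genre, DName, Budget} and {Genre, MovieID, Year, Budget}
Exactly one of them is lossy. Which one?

Decomposition 1: common = {Title, MovieID, Budget}, closure = {Title, Genre, MovieID, Year, DName, Budget} → lossless.
Decomposition 2: common = {MovieID, Year, Budget}, closure = {Title, Genre, MovieID, Year, DName, Budget} → lossless.
Decomposition 3: common = {Genre, Budget}, closure = {Genre, Year, DName, Budget} → lossy.

Decomposition 3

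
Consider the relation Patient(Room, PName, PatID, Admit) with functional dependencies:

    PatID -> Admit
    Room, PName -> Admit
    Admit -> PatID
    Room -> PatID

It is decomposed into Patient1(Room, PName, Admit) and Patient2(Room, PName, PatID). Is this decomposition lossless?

Common attributes: Patient1 ∩ Patient2 = {Room, PName}.
Closure of {Room, PName}: Room, PName → Admit applies, adding Admit; Admit → PatID applies, adding PatID. So (Room, PName)⁺ = {Room, PName, PatID, Admit}.
This closure contains every attribute of Patient1, so Patient1 ∩ Patient2 → Patient1. The join is lossless.

Yes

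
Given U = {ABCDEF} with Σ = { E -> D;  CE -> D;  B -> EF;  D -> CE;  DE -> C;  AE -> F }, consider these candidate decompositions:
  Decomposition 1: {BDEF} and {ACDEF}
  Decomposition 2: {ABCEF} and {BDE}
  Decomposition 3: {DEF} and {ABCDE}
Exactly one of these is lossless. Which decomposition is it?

Decomposition 1: common = {DEF}, closure = {CDEF} → lossy.
Decomposition 2: common = {BE}, closure = {BCDEF} → lossless.
Decomposition 3: common = {DE}, closure = {CDE} → lossy.

Decomposition 2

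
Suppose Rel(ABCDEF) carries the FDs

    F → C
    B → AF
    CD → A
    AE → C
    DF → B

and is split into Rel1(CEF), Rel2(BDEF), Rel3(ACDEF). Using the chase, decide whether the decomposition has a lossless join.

Chase test. Columns are ABCDEF; row i has aⱼ where attribute j ∈ Reli, else bᵢⱼ.
Initial tableau (one row per fragment):
  row 1: b11 b12 a3 b14 a5 a6
  row 2: b21 a2 b23 a4 a5 a6
  row 3: a1 b32 a3 a4 a5 a6
Rows 1 and 2 agree on F; apply F→C and equate their C entries.
Rows 2 and 3 agree on CD; apply CD→A and equate their A entries.
Rows 2 and 3 agree on DF; apply DF→B and equate their B entries.
Row 2 is now all distinguished symbols — the join is lossless.

Yes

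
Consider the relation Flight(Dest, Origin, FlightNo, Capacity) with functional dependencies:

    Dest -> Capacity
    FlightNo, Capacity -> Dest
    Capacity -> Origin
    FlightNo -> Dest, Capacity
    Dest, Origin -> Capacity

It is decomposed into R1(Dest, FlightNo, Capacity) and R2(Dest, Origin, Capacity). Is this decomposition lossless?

Common attributes: R1 ∩ R2 = {Dest, Capacity}.
Closure of {Dest, Capacity}: Capacity → Origin applies, adding Origin. So (Dest, Capacity)⁺ = {Dest, Origin, Capacity}.
This closure contains every attribute of R2, so R1 ∩ R2 → R2. The join is lossless.

Yes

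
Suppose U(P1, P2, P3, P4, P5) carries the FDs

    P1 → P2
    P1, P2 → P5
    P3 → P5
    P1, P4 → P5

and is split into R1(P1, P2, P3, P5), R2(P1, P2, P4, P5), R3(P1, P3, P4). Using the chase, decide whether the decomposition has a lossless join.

Chase test. Columns are P1, P2, P3, P4, P5; row i has aⱼ where attribute j ∈ Ri, else bᵢⱼ.
Initial tableau (one row per fragment):
  row 1: a1 a2 a3 b14 a5
  row 2: a1 a2 b23 a4 a5
  row 3: a1 b32 a3 a4 b35
Rows 1 and 3 agree on P1; apply P1→P2 and equate their P2 entries.
Rows 1 and 3 agree on P1, P2; apply P1, P2→P5 and equate their P5 entries.
Row 3 is now all distinguished symbols — the join is lossless.

Yes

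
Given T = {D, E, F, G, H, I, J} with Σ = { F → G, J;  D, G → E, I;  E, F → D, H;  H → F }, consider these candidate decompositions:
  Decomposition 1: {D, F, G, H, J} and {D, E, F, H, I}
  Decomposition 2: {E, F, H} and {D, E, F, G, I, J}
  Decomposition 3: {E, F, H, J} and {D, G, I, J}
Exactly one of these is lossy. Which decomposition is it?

Decomposition 3

Decomposition 1: common = {D, F, H}, closure = {D, E, F, G, H, I, J} → lossless.
Decomposition 2: common = {E, F}, closure = {D, E, F, G, H, I, J} → lossless.
Decomposition 3: common = {J}, closure = {J} → lossy.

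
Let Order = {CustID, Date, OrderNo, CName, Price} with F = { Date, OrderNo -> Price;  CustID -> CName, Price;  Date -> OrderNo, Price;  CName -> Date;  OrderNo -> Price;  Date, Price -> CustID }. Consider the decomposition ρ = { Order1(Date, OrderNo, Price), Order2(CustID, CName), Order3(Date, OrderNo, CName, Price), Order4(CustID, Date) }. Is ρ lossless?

Yes

Chase test. Columns are CustID, Date, OrderNo, CName, Price; row i has aⱼ where attribute j ∈ Orderi, else bᵢⱼ.
Initial tableau (one row per fragment):
  row 1: b11 a2 a3 b14 a5
  row 2: a1 b22 b23 a4 b25
  row 3: b31 a2 a3 a4 a5
  row 4: a1 a2 b43 b44 b45
Rows 2 and 4 agree on CustID; apply CustID→CName, Price and equate their CName, Price entries.
Rows 1 and 4 agree on Date; apply Date→OrderNo, Price and equate their OrderNo, Price entries.
Rows 2 and 3 agree on CName; apply CName→Date and equate their Date entries.
Rows 1 and 2 agree on Date, Price; apply Date, Price→CustID and equate their CustID entries.
Rows 1 and 3 agree on Date, Price; apply Date, Price→CustID and equate their CustID entries.
Rows 1 and 2 agree on CustID; apply CustID→CName, Price and equate their CName, Price entries.
Rows 1 and 2 agree on Date; apply Date→OrderNo, Price and equate their OrderNo, Price entries.
Row 1 is now all distinguished symbols — the join is lossless.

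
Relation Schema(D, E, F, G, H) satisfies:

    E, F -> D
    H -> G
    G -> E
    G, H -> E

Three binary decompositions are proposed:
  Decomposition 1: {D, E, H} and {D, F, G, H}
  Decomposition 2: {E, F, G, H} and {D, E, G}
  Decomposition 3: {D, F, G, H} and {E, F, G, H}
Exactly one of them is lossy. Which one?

Decomposition 1: common = {D, H}, closure = {D, E, G, H} → lossless.
Decomposition 2: common = {E, G}, closure = {E, G} → lossy.
Decomposition 3: common = {F, G, H}, closure = {D, E, F, G, H} → lossless.

Decomposition 2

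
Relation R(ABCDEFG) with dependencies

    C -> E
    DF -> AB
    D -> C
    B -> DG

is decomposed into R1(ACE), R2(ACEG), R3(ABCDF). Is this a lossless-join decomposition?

Chase test. Columns are ABCDEFG; row i has aⱼ where attribute j ∈ Ri, else bᵢⱼ.
Initial tableau (one row per fragment):
  row 1: a1 b12 a3 b14 a5 b16 b17
  row 2: a1 b22 a3 b24 a5 b26 a7
  row 3: a1 a2 a3 a4 b35 a6 b37
Rows 1 and 3 agree on C; apply C→E and equate their E entries.
No row becomes fully distinguished — the join is lossy.

No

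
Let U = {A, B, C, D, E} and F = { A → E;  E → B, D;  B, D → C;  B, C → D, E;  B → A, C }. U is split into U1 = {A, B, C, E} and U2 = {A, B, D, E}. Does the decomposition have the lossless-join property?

Common attributes: U1 ∩ U2 = {A, B, E}.
Closure of {A, B, E}: E → B, D applies, adding D; B, D → C applies, adding C. So (A, B, E)⁺ = {A, B, C, D, E}.
This closure contains every attribute of U1, so U1 ∩ U2 → U1. The join is lossless.

Yes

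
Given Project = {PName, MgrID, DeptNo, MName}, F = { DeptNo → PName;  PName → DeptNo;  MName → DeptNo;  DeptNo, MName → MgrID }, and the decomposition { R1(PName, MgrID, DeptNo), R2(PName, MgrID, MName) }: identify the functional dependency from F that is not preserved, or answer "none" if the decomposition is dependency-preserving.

DeptNo → PName lies within R1.
PName → DeptNo lies within R1.
MName → DeptNo: restricted closure across fragments reaches DeptNo.
DeptNo, MName → MgrID: restricted closure across fragments reaches MgrID.
Every dependency is enforceable on the fragments, so the decomposition is dependency-preserving.

none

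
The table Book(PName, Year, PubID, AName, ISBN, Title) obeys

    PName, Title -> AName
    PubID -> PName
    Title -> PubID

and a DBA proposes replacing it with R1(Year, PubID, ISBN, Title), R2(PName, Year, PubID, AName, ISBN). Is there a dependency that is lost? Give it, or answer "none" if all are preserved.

PName, Title -> AName

Check PName, Title → AName: no single fragment contains all of {PName, AName, Title}, and the restricted closure of {PName, Title} across the fragments never reaches {AName}.
PubID → PName is preserved.
Title → PubID is preserved.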